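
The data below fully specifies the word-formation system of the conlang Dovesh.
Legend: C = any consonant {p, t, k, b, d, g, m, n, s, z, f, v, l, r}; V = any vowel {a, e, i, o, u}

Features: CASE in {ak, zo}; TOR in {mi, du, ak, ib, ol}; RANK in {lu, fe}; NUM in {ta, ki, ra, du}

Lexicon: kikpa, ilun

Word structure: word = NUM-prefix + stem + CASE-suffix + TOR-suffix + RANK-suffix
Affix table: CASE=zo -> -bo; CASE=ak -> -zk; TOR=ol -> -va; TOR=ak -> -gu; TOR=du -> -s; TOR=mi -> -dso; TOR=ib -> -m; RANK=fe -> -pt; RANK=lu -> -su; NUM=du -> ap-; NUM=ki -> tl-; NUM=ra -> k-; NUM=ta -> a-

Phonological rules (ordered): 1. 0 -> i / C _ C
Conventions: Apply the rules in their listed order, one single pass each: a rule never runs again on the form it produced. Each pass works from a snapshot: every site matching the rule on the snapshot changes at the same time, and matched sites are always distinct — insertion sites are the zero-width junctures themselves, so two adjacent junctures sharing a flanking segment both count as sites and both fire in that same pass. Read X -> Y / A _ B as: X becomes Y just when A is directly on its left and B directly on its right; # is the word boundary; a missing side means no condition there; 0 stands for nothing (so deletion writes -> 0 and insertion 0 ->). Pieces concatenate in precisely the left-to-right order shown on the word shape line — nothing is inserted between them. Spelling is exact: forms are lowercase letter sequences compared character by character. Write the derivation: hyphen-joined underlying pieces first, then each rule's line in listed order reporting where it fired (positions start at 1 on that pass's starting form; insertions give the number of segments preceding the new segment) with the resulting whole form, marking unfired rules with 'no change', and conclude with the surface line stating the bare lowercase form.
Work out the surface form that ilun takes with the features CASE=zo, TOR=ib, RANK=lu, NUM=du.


underlying: ap-ilun-bo-m-su
1. 0 -> i / C _ C: inserts after position(s) 6, 9: apilunibomisu
surface: apilunibomisu


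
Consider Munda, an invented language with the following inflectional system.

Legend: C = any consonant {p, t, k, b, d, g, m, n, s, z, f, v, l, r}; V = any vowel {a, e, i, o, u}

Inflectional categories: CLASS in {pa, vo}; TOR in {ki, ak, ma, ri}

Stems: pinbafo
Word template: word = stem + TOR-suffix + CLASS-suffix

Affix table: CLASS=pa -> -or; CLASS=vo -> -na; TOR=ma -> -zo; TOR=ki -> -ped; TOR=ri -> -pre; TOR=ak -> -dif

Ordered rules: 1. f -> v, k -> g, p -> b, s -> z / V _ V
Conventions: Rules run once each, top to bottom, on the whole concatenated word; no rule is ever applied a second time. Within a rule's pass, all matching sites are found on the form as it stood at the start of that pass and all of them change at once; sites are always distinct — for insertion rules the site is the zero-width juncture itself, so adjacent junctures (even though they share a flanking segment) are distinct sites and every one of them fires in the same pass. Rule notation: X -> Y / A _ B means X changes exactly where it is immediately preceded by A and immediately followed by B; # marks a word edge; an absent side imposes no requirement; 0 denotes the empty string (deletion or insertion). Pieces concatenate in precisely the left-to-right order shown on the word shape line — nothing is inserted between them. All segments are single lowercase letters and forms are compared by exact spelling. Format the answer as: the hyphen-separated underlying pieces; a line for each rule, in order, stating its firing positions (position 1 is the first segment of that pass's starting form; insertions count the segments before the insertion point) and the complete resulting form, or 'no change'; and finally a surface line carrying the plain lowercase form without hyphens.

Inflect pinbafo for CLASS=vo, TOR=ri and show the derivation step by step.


underlying: pinbafo-pre-na
1. f -> v, k -> g, p -> b, s -> z / V _ V: fires at position(s) 6: pinbavoprena
surface: pinbavoprena


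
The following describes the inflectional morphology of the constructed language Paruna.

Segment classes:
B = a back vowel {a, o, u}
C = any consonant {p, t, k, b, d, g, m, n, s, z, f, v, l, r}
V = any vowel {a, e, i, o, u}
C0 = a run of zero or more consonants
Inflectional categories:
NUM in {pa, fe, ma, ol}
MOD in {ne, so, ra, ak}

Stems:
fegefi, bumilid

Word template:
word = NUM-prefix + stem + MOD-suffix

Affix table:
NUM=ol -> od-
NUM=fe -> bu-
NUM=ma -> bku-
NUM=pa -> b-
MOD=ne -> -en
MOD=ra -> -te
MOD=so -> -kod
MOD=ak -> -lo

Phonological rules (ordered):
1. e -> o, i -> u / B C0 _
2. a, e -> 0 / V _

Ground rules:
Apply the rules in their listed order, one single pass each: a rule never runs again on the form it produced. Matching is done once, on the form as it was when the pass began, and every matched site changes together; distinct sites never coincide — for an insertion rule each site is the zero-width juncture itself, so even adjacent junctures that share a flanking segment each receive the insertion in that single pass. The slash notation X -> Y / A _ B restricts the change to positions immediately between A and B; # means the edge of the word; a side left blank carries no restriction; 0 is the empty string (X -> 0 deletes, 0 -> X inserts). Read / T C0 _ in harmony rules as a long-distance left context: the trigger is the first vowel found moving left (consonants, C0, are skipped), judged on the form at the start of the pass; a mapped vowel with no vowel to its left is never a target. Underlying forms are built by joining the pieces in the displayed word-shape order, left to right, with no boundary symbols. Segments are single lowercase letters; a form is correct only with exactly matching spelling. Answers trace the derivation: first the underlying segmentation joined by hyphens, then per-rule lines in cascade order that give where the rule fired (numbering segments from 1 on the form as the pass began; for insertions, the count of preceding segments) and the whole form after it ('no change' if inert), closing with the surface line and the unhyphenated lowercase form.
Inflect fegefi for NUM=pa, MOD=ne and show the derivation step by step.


underlying: b-fegefi-en
1. e -> o, i -> u / B C0 _: no change
2. a, e -> 0 / V _: fires at position(s) 8: bfegefin
surface: bfegefin


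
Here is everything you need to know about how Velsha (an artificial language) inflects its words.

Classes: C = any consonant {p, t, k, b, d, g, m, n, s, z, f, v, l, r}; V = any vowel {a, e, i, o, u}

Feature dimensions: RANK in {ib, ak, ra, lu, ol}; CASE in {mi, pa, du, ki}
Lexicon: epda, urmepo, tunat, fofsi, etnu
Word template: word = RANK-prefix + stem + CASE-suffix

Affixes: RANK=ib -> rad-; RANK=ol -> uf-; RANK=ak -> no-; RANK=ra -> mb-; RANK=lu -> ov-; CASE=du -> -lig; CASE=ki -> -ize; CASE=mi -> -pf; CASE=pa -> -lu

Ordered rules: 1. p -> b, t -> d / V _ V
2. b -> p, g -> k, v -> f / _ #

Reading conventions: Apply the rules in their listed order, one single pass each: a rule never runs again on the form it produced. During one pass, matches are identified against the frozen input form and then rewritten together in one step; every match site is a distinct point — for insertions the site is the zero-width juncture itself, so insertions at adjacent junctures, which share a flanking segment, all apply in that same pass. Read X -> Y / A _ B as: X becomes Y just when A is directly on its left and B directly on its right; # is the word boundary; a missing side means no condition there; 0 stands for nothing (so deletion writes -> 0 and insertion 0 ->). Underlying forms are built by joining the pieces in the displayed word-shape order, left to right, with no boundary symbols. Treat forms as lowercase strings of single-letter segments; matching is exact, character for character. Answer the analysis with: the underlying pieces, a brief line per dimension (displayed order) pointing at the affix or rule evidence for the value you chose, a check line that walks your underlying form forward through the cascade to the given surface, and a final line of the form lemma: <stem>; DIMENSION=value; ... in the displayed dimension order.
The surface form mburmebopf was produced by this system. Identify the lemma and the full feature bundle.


underlying: mb-urmepo-pf
RANK=ra - signalled by the affix mb-
CASE=mi - signalled by the affix -pf
check: mburmepopf -> mburmebopf -> mburmebopf
lemma: urmepo; RANK=ra; CASE=mi


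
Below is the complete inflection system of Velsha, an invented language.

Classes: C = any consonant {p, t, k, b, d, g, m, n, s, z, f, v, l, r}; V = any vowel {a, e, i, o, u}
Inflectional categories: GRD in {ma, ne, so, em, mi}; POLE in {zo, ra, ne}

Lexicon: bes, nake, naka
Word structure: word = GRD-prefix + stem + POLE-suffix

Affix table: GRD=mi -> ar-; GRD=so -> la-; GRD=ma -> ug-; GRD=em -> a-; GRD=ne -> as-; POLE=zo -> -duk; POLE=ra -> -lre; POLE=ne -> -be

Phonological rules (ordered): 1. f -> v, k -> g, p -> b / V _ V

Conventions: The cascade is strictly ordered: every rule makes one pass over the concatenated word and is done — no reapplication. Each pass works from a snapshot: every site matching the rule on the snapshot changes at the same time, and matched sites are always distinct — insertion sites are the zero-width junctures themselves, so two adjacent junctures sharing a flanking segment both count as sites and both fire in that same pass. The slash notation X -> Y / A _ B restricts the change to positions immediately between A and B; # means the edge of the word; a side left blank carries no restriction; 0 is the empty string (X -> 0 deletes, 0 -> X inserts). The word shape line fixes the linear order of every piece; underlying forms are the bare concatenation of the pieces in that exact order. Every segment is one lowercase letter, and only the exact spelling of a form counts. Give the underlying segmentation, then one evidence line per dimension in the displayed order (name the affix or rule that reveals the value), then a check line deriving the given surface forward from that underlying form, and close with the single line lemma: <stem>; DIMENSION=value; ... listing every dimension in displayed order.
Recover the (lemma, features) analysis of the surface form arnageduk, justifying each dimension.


underlying: ar-nake-duk
GRD=mi - signalled by the affix ar-
POLE=zo - signalled by the affix -duk
check: arnakeduk -> arnageduk
lemma: nake; GRD=mi; POLE=zo


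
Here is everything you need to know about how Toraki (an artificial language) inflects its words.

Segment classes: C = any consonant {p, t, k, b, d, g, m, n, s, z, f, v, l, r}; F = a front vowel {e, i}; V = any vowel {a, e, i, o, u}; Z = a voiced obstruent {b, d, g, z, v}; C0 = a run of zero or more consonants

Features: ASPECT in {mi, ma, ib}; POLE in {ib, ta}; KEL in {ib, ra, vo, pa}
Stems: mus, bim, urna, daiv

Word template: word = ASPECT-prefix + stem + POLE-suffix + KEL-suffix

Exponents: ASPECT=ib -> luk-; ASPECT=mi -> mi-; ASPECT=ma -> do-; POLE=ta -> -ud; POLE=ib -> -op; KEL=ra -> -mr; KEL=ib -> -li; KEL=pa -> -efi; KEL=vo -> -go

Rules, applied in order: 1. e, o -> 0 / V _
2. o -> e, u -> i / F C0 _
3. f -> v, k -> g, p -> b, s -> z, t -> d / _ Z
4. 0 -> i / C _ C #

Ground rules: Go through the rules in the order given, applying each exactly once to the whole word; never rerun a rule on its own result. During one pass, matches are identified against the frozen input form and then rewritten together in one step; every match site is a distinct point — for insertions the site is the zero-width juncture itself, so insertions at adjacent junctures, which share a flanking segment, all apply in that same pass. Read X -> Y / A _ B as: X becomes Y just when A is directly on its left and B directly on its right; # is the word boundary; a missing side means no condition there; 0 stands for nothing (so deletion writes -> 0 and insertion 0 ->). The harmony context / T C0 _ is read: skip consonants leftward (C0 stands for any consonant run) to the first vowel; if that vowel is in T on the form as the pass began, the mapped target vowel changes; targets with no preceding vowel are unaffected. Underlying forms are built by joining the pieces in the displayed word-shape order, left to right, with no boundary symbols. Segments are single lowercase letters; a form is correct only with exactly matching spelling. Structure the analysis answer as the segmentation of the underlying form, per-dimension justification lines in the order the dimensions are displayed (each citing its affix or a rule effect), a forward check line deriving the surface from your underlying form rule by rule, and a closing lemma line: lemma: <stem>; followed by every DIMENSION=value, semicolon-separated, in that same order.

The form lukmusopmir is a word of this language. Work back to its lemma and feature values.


underlying: luk-mus-op-mr
ASPECT=ib - signalled by the affix luk-
POLE=ib - signalled by the affix -op
KEL=ra - signalled by the affix -mr
check: lukmusopmr -> lukmusopmr -> lukmusopmr -> lukmusopmr -> lukmusopmir
lemma: mus; ASPECT=ib; POLE=ib; KEL=ra


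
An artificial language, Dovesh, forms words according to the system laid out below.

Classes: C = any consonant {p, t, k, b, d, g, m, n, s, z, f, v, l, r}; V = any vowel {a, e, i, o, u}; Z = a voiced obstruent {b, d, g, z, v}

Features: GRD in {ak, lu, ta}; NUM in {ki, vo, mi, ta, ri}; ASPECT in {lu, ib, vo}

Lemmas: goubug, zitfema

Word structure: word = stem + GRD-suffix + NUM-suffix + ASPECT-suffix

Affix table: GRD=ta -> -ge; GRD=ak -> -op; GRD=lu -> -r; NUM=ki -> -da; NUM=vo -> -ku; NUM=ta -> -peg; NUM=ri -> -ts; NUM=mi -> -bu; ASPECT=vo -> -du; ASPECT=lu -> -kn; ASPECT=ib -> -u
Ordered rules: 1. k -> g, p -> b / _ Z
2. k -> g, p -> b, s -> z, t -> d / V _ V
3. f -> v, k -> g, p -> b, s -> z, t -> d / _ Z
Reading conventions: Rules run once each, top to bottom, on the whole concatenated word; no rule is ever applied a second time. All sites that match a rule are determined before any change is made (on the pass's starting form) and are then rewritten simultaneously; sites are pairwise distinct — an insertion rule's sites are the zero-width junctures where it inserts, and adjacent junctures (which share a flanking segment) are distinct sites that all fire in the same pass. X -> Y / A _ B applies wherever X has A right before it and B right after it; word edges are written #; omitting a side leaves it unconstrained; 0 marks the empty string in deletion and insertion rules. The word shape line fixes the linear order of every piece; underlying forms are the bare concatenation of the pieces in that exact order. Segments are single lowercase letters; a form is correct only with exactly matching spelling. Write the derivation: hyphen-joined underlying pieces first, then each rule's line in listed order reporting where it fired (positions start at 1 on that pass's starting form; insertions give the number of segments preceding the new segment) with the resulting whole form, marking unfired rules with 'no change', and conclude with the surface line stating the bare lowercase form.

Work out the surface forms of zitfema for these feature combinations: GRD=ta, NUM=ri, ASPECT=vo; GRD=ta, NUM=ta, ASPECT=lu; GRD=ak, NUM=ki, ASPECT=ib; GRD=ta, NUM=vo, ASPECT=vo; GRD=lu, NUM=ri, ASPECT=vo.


cell GRD=ta, NUM=ri, ASPECT=vo:
underlying: zitfema-ge-ts-du
1. k -> g, p -> b / _ Z: no change
2. k -> g, p -> b, s -> z, t -> d / V _ V: no change
3. f -> v, k -> g, p -> b, s -> z, t -> d / _ Z: fires at position(s) 11: zitfemagetzdu
surface: zitfemagetzdu

cell GRD=ta, NUM=ta, ASPECT=lu:
underlying: zitfema-ge-peg-kn
1. k -> g, p -> b / _ Z: no change
2. k -> g, p -> b, s -> z, t -> d / V _ V: fires at position(s) 10: zitfemagebegkn
3. f -> v, k -> g, p -> b, s -> z, t -> d / _ Z: no change
surface: zitfemagebegkn

cell GRD=ak, NUM=ki, ASPECT=ib:
underlying: zitfema-op-da-u
1. k -> g, p -> b / _ Z: fires at position(s) 9: zitfemaobdau
2. k -> g, p -> b, s -> z, t -> d / V _ V: no change
3. f -> v, k -> g, p -> b, s -> z, t -> d / _ Z: no change
surface: zitfemaobdau

cell GRD=ta, NUM=vo, ASPECT=vo:
underlying: zitfema-ge-ku-du
1. k -> g, p -> b / _ Z: no change
2. k -> g, p -> b, s -> z, t -> d / V _ V: fires at position(s) 10: zitfemagegudu
3. f -> v, k -> g, p -> b, s -> z, t -> d / _ Z: no change
surface: zitfemagegudu

cell GRD=lu, NUM=ri, ASPECT=vo:
underlying: zitfema-r-ts-du
1. k -> g, p -> b / _ Z: no change
2. k -> g, p -> b, s -> z, t -> d / V _ V: no change
3. f -> v, k -> g, p -> b, s -> z, t -> d / _ Z: fires at position(s) 10: zitfemartzdu
surface: zitfemartzdu


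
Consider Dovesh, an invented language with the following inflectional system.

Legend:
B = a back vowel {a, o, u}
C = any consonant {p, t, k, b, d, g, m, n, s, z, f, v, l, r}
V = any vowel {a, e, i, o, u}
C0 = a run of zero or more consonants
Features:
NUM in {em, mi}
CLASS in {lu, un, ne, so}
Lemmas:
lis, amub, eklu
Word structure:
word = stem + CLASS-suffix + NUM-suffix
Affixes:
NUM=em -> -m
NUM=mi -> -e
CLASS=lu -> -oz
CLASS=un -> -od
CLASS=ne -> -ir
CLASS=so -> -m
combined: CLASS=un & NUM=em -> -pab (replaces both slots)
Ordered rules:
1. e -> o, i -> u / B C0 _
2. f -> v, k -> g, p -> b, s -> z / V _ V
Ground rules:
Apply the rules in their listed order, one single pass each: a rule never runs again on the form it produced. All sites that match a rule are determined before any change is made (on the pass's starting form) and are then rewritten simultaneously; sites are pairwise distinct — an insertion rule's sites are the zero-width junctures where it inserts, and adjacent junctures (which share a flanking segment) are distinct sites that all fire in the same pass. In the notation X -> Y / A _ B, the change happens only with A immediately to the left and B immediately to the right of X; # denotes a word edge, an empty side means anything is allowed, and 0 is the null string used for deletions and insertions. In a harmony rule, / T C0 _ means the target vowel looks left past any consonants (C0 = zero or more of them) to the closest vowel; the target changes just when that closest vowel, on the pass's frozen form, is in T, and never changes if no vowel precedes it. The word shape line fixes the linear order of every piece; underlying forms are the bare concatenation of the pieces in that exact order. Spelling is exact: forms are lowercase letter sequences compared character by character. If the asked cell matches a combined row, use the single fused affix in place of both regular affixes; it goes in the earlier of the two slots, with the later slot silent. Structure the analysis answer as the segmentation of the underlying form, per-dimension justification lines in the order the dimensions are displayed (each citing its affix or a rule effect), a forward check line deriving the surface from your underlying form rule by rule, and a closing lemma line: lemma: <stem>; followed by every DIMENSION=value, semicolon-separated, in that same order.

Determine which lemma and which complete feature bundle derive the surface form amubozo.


underlying: amub-oz-e
NUM=mi - signalled by the affix -e
CLASS=lu - signalled by the affix -oz
check: amuboze -> amubozo -> amubozo
lemma: amub; NUM=mi; CLASS=lu


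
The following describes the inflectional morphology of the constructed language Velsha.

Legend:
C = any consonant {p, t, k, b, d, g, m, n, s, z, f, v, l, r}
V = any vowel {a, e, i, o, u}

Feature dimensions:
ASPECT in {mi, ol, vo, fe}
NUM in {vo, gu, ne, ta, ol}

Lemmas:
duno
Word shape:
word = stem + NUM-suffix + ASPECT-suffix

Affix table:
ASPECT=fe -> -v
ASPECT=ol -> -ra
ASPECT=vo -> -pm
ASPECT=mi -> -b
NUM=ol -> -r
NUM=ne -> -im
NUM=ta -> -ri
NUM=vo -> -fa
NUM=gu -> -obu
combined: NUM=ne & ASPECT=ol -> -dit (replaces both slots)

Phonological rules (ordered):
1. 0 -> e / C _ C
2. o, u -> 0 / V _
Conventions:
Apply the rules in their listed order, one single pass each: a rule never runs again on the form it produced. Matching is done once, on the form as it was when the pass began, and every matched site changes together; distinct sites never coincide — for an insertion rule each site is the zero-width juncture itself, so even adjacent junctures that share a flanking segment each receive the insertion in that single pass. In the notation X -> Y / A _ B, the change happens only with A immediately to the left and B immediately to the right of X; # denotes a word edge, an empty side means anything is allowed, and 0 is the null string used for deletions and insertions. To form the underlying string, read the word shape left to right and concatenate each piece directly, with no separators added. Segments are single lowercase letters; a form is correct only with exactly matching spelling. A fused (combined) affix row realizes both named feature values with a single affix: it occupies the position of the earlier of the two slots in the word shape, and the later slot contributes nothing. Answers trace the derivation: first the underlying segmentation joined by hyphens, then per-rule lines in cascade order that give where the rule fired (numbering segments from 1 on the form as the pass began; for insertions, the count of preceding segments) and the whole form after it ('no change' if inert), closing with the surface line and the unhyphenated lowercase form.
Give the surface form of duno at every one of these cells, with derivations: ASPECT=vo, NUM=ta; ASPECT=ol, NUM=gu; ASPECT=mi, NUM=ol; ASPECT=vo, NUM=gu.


cell ASPECT=vo, NUM=ta:
underlying: duno-ri-pm
1. 0 -> e / C _ C: inserts after position(s) 7: dunoripem
2. o, u -> 0 / V _: no change
surface: dunoripem

cell ASPECT=ol, NUM=gu:
underlying: duno-obu-ra
1. 0 -> e / C _ C: no change
2. o, u -> 0 / V _: fires at position(s) 5: dunobura
surface: dunobura

cell ASPECT=mi, NUM=ol:
underlying: duno-r-b
1. 0 -> e / C _ C: inserts after position(s) 5: dunoreb
2. o, u -> 0 / V _: no change
surface: dunoreb

cell ASPECT=vo, NUM=gu:
underlying: duno-obu-pm
1. 0 -> e / C _ C: inserts after position(s) 8: dunoobupem
2. o, u -> 0 / V _: fires at position(s) 5: dunobupem
surface: dunobupem


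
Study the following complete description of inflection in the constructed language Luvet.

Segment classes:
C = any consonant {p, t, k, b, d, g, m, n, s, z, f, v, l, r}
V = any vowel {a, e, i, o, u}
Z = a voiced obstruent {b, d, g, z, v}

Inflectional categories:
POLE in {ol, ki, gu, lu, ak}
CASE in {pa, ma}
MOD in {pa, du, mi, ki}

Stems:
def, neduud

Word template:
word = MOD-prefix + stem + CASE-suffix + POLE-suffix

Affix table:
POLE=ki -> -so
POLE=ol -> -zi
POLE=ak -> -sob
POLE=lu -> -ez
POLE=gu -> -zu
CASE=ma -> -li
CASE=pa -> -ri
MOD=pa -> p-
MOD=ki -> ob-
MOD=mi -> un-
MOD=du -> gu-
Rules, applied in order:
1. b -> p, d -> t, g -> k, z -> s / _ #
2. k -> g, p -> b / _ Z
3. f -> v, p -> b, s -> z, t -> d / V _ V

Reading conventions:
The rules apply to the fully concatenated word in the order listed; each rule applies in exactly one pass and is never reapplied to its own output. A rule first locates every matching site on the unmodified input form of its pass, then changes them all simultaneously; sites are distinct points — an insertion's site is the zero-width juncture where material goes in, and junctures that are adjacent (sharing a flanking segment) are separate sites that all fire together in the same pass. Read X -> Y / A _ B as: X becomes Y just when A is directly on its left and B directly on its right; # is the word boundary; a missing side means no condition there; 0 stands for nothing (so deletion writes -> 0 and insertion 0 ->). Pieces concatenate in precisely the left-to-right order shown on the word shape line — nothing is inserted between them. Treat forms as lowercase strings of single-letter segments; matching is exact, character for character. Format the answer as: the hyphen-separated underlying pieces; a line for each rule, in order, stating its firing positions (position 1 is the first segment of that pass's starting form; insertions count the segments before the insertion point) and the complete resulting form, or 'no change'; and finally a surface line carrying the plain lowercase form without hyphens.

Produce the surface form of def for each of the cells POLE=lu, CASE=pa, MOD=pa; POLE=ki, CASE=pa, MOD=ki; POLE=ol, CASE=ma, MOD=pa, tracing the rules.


cell POLE=lu, CASE=pa, MOD=pa:
underlying: p-def-ri-ez
1. b -> p, d -> t, g -> k, z -> s / _ #: fires at position(s) 8: pdefries
2. k -> g, p -> b / _ Z: fires at position(s) 1: bdefries
3. f -> v, p -> b, s -> z, t -> d / V _ V: no change
surface: bdefries

cell POLE=ki, CASE=pa, MOD=ki:
underlying: ob-def-ri-so
1. b -> p, d -> t, g -> k, z -> s / _ #: no change
2. k -> g, p -> b / _ Z: no change
3. f -> v, p -> b, s -> z, t -> d / V _ V: fires at position(s) 8: obdefrizo
surface: obdefrizo

cell POLE=ol, CASE=ma, MOD=pa:
underlying: p-def-li-zi
1. b -> p, d -> t, g -> k, z -> s / _ #: no change
2. k -> g, p -> b / _ Z: fires at position(s) 1: bdeflizi
3. f -> v, p -> b, s -> z, t -> d / V _ V: no change
surface: bdeflizi


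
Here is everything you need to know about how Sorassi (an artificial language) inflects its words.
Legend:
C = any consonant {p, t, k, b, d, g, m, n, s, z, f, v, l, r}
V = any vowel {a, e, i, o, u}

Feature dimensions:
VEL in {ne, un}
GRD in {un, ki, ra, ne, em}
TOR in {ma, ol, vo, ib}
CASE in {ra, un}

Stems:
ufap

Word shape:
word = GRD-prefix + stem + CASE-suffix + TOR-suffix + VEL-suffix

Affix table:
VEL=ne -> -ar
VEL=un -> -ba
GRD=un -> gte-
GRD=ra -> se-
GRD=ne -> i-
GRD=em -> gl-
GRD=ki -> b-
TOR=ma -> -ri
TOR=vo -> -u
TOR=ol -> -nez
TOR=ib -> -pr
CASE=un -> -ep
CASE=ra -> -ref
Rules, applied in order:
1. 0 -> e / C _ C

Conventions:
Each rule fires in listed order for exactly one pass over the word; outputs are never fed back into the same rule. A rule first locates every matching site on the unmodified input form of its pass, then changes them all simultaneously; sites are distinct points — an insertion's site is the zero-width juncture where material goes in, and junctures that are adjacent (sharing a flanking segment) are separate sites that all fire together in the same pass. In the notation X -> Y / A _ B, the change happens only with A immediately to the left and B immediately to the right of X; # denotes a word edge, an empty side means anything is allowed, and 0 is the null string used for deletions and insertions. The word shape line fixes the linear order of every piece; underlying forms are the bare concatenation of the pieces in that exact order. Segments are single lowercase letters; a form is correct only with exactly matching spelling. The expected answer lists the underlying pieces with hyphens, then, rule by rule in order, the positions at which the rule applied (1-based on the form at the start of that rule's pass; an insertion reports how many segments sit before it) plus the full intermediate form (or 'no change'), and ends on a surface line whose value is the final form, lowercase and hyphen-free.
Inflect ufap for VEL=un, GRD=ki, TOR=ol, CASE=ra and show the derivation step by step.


underlying: b-ufap-ref-nez-ba
1. 0 -> e / C _ C: inserts after position(s) 5, 8, 11: bufaperefenezeba
surface: bufaperefenezeba


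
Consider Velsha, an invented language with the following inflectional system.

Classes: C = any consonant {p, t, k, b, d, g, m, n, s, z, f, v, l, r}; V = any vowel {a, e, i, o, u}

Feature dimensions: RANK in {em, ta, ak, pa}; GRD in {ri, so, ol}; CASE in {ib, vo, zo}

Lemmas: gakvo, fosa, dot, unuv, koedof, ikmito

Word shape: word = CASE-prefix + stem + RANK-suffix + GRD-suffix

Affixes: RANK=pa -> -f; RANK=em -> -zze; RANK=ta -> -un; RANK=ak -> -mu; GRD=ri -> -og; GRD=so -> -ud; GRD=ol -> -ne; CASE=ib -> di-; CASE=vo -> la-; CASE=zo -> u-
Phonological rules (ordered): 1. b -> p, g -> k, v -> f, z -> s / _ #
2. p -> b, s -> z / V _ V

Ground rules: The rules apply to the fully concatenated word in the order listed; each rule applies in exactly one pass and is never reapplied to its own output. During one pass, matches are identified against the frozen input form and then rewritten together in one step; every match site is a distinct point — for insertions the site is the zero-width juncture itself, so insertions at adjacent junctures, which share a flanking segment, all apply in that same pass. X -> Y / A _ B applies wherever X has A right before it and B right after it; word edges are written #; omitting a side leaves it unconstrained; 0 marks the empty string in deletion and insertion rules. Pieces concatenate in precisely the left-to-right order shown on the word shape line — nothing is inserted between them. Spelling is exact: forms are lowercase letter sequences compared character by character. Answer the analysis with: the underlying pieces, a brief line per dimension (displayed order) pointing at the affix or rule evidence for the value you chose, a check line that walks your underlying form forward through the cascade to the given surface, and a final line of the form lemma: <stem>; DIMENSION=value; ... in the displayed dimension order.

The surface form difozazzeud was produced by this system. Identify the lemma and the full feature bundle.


underlying: di-fosa-zze-ud
RANK=em - signalled by the affix -zze
GRD=so - signalled by the affix -ud
CASE=ib - signalled by the affix di-
check: difosazzeud -> difosazzeud -> difozazzeud
lemma: fosa; RANK=em; GRD=so; CASE=ib


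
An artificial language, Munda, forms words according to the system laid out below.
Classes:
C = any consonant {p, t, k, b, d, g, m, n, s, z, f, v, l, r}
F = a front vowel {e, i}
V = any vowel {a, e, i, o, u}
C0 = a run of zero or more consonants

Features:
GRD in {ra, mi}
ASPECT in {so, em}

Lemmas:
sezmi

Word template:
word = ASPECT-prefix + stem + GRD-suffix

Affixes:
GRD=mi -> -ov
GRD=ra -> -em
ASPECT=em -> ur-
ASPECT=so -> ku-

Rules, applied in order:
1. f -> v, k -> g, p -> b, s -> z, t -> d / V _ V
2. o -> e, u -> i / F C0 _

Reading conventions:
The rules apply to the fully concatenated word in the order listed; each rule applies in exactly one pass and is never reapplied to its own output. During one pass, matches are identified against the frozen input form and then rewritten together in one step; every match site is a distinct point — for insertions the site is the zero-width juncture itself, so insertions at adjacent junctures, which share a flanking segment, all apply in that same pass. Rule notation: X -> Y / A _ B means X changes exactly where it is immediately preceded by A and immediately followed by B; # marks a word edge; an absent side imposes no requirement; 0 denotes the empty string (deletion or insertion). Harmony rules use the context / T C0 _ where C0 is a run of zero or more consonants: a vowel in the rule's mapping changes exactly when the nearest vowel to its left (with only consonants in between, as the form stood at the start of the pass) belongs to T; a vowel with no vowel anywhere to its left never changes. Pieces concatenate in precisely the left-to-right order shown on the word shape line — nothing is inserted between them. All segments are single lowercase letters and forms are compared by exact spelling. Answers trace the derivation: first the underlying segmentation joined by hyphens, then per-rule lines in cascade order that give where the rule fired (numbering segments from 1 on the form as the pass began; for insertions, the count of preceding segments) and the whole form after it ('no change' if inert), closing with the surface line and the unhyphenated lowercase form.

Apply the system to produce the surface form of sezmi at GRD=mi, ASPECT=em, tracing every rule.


underlying: ur-sezmi-ov
1. f -> v, k -> g, p -> b, s -> z, t -> d / V _ V: no change
2. o -> e, u -> i / F C0 _: fires at position(s) 8: ursezmiev
surface: ursezmiev


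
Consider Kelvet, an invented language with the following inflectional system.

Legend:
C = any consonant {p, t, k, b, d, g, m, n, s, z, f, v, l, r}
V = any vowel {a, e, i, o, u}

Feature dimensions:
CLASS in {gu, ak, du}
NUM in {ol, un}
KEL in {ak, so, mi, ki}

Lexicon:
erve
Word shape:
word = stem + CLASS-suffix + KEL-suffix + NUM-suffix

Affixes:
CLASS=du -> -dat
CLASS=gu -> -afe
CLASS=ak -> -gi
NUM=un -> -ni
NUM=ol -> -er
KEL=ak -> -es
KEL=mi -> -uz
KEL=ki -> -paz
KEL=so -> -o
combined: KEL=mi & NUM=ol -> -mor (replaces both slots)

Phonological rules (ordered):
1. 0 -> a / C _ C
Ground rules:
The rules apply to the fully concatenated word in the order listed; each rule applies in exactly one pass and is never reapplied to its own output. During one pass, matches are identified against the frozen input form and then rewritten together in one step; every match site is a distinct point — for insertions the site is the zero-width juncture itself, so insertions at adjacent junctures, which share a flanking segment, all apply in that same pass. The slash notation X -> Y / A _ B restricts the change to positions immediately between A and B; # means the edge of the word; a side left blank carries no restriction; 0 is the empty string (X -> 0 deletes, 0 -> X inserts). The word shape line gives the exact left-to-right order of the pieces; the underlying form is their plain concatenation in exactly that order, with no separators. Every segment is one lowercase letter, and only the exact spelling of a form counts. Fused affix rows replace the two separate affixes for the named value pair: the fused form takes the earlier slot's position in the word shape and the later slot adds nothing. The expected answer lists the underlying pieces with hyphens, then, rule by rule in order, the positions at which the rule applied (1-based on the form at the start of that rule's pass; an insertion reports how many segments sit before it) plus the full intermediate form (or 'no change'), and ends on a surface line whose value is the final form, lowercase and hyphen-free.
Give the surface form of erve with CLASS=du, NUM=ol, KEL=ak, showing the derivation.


underlying: erve-dat-es-er
1. 0 -> a / C _ C: inserts after position(s) 2: eravedateser
surface: eravedateser


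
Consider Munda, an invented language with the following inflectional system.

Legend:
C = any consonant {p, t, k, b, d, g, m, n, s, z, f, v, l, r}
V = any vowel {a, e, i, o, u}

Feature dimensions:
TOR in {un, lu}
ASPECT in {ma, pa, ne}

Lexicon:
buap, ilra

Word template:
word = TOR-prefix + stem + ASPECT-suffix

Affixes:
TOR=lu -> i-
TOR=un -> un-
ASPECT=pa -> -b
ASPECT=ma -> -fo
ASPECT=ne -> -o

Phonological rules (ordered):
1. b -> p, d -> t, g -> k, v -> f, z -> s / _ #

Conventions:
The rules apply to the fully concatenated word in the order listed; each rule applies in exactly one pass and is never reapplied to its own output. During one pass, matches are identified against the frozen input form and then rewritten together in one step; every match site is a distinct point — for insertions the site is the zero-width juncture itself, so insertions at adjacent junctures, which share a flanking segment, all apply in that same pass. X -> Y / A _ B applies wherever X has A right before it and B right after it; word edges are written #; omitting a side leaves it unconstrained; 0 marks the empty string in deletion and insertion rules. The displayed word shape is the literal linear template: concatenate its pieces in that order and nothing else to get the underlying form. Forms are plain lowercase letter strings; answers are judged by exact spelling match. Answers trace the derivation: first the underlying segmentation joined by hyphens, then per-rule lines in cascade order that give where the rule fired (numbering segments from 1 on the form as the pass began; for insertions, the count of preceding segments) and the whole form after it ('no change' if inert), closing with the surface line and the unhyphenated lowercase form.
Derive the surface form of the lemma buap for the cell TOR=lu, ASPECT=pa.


underlying: i-buap-b
1. b -> p, d -> t, g -> k, v -> f, z -> s / _ #: fires at position(s) 6: ibuapp
surface: ibuapp


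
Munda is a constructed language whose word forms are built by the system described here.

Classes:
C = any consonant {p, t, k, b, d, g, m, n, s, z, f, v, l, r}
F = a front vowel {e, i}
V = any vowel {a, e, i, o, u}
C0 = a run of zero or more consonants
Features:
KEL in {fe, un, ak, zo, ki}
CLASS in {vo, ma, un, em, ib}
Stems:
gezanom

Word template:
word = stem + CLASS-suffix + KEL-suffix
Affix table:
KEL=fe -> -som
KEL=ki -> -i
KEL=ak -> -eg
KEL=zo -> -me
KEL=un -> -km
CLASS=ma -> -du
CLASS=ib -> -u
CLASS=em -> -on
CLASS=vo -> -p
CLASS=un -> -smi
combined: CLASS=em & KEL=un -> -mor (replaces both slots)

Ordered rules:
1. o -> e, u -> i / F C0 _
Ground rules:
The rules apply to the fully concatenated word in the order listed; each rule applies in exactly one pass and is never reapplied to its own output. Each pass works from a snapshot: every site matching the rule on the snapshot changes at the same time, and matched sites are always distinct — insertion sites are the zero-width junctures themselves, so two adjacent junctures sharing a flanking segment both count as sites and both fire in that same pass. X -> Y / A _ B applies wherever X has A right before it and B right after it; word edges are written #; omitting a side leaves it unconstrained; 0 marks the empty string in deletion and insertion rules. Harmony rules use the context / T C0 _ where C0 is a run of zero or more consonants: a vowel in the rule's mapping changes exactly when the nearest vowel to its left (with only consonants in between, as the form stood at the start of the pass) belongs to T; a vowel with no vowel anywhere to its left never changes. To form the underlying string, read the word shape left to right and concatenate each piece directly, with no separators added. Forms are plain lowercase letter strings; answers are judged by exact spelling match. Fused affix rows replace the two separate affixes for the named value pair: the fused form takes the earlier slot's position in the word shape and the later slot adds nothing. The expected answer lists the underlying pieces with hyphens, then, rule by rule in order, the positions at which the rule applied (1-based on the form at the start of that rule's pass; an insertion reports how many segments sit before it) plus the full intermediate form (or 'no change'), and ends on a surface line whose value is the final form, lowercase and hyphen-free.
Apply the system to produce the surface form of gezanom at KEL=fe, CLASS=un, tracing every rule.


underlying: gezanom-smi-som
1. o -> e, u -> i / F C0 _: fires at position(s) 12: gezanomsmisem
surface: gezanomsmisem


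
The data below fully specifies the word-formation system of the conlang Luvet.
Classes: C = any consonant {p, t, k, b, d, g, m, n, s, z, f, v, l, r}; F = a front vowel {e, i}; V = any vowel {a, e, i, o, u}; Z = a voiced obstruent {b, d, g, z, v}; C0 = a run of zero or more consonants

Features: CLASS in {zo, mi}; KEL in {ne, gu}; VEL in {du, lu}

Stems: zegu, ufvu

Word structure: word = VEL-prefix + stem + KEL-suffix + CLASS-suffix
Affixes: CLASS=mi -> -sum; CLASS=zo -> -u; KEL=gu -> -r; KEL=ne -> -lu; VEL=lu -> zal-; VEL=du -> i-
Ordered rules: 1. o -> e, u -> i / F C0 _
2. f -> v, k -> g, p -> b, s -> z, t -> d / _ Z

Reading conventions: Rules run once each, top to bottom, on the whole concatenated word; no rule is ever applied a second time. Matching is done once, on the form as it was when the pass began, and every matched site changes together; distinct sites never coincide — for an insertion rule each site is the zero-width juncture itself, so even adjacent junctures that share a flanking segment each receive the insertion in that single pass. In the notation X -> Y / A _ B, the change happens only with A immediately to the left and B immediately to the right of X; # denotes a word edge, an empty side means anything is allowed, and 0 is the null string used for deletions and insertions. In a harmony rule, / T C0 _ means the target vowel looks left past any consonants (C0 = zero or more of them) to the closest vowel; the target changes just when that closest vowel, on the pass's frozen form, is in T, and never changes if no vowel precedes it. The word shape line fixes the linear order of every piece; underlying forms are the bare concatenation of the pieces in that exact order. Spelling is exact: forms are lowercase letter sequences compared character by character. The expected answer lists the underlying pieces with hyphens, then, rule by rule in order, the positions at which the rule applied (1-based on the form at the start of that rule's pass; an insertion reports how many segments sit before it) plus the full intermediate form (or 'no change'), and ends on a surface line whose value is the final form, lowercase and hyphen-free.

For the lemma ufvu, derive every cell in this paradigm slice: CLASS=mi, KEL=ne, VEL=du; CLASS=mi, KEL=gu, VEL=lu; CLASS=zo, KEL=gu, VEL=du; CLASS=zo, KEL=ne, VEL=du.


cell CLASS=mi, KEL=ne, VEL=du:
underlying: i-ufvu-lu-sum
1. o -> e, u -> i / F C0 _: fires at position(s) 2: iifvulusum
2. f -> v, k -> g, p -> b, s -> z, t -> d / _ Z: fires at position(s) 3: iivvulusum
surface: iivvulusum

cell CLASS=mi, KEL=gu, VEL=lu:
underlying: zal-ufvu-r-sum
1. o -> e, u -> i / F C0 _: no change
2. f -> v, k -> g, p -> b, s -> z, t -> d / _ Z: fires at position(s) 5: zaluvvursum
surface: zaluvvursum

cell CLASS=zo, KEL=gu, VEL=du:
underlying: i-ufvu-r-u
1. o -> e, u -> i / F C0 _: fires at position(s) 2: iifvuru
2. f -> v, k -> g, p -> b, s -> z, t -> d / _ Z: fires at position(s) 3: iivvuru
surface: iivvuru

cell CLASS=zo, KEL=ne, VEL=du:
underlying: i-ufvu-lu-u
1. o -> e, u -> i / F C0 _: fires at position(s) 2: iifvuluu
2. f -> v, k -> g, p -> b, s -> z, t -> d / _ Z: fires at position(s) 3: iivvuluu
surface: iivvuluu
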